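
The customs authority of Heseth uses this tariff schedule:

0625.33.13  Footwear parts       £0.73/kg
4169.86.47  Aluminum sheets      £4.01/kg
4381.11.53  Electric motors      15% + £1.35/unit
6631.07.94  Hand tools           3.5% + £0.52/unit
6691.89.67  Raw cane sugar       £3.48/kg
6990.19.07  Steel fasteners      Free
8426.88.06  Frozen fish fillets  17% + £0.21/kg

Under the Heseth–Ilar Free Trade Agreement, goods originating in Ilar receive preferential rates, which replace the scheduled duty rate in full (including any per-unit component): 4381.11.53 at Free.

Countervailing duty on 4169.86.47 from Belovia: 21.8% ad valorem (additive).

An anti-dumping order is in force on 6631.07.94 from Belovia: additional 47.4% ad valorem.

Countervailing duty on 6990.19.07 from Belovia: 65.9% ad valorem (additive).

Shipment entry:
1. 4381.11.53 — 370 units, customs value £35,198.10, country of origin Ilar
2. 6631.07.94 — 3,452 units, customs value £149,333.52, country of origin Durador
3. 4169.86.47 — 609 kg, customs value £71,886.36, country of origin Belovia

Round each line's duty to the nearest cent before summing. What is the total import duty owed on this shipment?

£25,135.03

Line 1 (4381.11.53, Ilar, 370 units, £35,198.10):
Base rate for 4381.11.53 is 15% + £1.35/unit.
Origin Ilar qualifies under the Heseth–Ilar agreement and 4381.11.53 is covered: preferential rate Free applies instead.
Duty = £35,198.10 × 0% = £0.00.
Line 2 (6631.07.94, Durador, 3,452 units, £149,333.52):
Base rate for 6631.07.94 is 3.5% + £0.52/unit.
The additional-duty order on 6631.07.94 targets Belovia, not Durador; it does not apply.
Duty = £149,333.52 × 3.5% + 3,452 × £0.52 = £7,021.71.
Line 3 (4169.86.47, Belovia, 609 kg, £71,886.36):
Base rate for 4169.86.47 is £4.01/kg.
Additional duty on 4169.86.47 from Belovia: +21.8% ad valorem. Applied ad valorem rate = 21.8%.
Duty = £71,886.36 × 21.8% + 609 × £4.01 = £18,113.32.
Total = £0.00 + £7,021.71 + £18,113.32 = £25,135.03.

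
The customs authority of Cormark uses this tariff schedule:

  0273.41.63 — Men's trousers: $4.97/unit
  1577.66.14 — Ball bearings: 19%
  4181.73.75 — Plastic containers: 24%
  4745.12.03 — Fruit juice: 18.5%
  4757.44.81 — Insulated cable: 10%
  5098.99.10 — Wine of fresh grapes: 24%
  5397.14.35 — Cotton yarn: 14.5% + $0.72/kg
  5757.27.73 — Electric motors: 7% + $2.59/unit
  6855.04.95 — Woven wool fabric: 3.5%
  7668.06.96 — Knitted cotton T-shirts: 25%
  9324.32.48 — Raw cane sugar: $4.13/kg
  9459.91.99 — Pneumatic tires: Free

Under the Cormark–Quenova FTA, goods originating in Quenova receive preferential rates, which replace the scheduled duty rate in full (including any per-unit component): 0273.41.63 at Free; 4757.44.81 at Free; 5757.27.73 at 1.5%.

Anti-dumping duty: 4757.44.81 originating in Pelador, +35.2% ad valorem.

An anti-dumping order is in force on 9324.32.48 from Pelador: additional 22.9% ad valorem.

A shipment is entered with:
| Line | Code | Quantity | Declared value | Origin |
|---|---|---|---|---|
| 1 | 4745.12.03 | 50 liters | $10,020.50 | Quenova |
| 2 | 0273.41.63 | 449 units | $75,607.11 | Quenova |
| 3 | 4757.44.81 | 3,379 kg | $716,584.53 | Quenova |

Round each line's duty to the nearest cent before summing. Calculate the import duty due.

Line 1 (4745.12.03, Quenova, 50 liters, $10,020.50):
Base rate for 4745.12.03 is 18.5%.
Origin Quenova is the FTA partner but 4745.12.03 is not on the preference list; base rate stands.
Duty = $10,020.50 × 18.5% = $1,853.79.
Line 2 (0273.41.63, Quenova, 449 units, $75,607.11):
Base rate for 0273.41.63 is $4.97/unit.
Origin Quenova qualifies under the Cormark–Quenova agreement and 0273.41.63 is covered: preferential rate Free applies instead.
Duty = $75,607.11 × 0% = $0.00.
Line 3 (4757.44.81, Quenova, 3,379 kg, $716,584.53):
Base rate for 4757.44.81 is 10%.
Origin Quenova qualifies under the Cormark–Quenova agreement and 4757.44.81 is covered: preferential rate Free applies instead.
The additional-duty order on 4757.44.81 targets Pelador, not Quenova; it does not apply.
Duty = $716,584.53 × 0% = $0.00.
Total = $1,853.79 + $0.00 + $0.00 = $1,853.79.

$1,853.79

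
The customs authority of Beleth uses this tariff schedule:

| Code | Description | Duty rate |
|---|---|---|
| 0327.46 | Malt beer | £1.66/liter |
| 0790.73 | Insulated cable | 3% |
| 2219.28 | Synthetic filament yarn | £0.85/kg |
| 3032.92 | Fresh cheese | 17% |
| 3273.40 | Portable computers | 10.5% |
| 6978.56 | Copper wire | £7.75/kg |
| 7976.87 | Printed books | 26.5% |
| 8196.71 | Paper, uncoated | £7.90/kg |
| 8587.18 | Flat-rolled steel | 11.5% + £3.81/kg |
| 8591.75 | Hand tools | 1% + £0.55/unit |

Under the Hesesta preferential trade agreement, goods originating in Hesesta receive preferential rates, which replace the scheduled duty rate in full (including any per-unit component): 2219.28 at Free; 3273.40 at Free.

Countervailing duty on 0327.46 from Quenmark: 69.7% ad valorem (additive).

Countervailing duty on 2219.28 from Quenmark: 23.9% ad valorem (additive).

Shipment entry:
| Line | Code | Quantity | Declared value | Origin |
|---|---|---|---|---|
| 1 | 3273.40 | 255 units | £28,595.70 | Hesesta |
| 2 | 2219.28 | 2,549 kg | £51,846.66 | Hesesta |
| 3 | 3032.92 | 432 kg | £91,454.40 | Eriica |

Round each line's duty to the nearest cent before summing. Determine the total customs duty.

£15,547.25

Line 1 (3273.40, Hesesta, 255 units, £28,595.70):
Base rate for 3273.40 is 10.5%.
Origin Hesesta qualifies under the Beleth–Hesesta agreement and 3273.40 is covered: preferential rate Free applies instead.
Duty = £28,595.70 × 0% = £0.00.
Line 2 (2219.28, Hesesta, 2,549 kg, £51,846.66):
Base rate for 2219.28 is £0.85/kg.
Origin Hesesta qualifies under the Beleth–Hesesta agreement and 2219.28 is covered: preferential rate Free applies instead.
The additional-duty order on 2219.28 targets Quenmark, not Hesesta; it does not apply.
Duty = £51,846.66 × 0% = £0.00.
Line 3 (3032.92, Eriica, 432 kg, £91,454.40):
Base rate for 3032.92 is 17%.
Duty = £91,454.40 × 17% = £15,547.25.
Total = £0.00 + £0.00 + £15,547.25 = £15,547.25.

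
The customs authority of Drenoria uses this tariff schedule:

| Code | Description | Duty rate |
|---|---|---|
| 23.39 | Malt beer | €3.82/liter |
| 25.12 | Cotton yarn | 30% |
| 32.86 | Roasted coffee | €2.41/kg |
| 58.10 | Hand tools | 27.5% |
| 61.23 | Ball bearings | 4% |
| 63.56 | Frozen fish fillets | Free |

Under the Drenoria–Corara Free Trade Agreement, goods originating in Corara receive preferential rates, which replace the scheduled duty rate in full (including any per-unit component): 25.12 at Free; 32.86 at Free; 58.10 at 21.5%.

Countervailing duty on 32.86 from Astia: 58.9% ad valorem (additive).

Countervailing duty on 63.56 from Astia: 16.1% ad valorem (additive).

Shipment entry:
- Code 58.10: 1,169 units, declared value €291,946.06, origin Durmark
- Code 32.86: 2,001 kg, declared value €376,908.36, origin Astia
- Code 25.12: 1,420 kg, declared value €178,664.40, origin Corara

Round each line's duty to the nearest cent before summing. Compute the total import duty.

€307,106.60

Line 1 (58.10, Durmark, 1,169 units, €291,946.06):
Base rate for 58.10 is 27.5%.
58.10 has an FTA preferential rate, but origin Durmark is not Corara; base rate stands.
Duty = €291,946.06 × 27.5% = €80,285.17.
Line 2 (32.86, Astia, 2,001 kg, €376,908.36):
Base rate for 32.86 is €2.41/kg.
32.86 has an FTA preferential rate, but origin Astia is not Corara; base rate stands.
Additional duty on 32.86 from Astia: +58.9% ad valorem. Applied ad valorem rate = 58.9%.
Duty = €376,908.36 × 58.9% + 2,001 × €2.41 = €226,821.43.
Line 3 (25.12, Corara, 1,420 kg, €178,664.40):
Base rate for 25.12 is 30%.
Origin Corara qualifies under the Drenoria–Corara agreement and 25.12 is covered: preferential rate Free applies instead.
Duty = €178,664.40 × 0% = €0.00.
Total = €80,285.17 + €226,821.43 + €0.00 = €307,106.60.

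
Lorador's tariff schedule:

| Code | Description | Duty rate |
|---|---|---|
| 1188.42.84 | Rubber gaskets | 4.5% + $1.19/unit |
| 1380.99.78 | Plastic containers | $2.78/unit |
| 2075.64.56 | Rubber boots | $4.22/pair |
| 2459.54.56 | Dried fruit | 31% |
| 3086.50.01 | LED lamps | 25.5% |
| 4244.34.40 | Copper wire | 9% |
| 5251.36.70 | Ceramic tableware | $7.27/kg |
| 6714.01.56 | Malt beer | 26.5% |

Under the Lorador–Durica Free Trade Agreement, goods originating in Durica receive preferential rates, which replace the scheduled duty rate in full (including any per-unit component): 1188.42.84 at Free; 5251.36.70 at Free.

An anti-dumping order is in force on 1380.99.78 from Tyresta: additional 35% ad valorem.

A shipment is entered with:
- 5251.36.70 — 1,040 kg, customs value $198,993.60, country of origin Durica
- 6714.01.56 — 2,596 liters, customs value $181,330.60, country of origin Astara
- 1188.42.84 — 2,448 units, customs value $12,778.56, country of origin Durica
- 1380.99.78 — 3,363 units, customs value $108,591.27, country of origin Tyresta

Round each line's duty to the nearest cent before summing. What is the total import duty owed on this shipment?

$95,408.69

Line 1 (5251.36.70, Durica, 1,040 kg, $198,993.60):
Base rate for 5251.36.70 is $7.27/kg.
Origin Durica qualifies under the Lorador–Durica agreement and 5251.36.70 is covered: preferential rate Free applies instead.
Duty = $198,993.60 × 0% = $0.00.
Line 2 (6714.01.56, Astara, 2,596 liters, $181,330.60):
Base rate for 6714.01.56 is 26.5%.
Duty = $181,330.60 × 26.5% = $48,052.61.
Line 3 (1188.42.84, Durica, 2,448 units, $12,778.56):
Base rate for 1188.42.84 is 4.5% + $1.19/unit.
Origin Durica qualifies under the Lorador–Durica agreement and 1188.42.84 is covered: preferential rate Free applies instead.
Duty = $12,778.56 × 0% = $0.00.
Line 4 (1380.99.78, Tyresta, 3,363 units, $108,591.27):
Base rate for 1380.99.78 is $2.78/unit.
Additional duty on 1380.99.78 from Tyresta: +35% ad valorem. Applied ad valorem rate = 35%.
Duty = $108,591.27 × 35% + 3,363 × $2.78 = $47,356.08.
Total = $0.00 + $48,052.61 + $0.00 + $47,356.08 = $95,408.69.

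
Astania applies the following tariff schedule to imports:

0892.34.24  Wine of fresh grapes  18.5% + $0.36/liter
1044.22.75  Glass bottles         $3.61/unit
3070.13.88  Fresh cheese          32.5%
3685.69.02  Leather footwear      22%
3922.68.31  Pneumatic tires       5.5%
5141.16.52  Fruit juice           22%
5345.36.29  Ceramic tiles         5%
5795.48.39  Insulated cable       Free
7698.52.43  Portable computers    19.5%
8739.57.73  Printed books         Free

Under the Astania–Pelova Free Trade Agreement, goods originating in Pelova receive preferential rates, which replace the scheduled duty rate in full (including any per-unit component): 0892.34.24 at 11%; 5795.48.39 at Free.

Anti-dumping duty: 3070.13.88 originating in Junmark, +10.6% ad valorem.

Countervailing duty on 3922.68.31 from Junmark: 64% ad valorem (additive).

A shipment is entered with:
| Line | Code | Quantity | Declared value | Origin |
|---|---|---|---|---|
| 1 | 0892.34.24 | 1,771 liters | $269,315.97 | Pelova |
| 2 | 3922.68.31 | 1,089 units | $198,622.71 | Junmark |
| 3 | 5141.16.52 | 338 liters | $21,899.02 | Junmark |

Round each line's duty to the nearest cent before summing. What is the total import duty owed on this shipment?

Line 1 (0892.34.24, Pelova, 1,771 liters, $269,315.97):
Base rate for 0892.34.24 is 18.5% + $0.36/liter.
Origin Pelova qualifies under the Astania–Pelova agreement and 0892.34.24 is covered: preferential rate 11% applies instead.
Duty = $269,315.97 × 11% = $29,624.76.
Line 2 (3922.68.31, Junmark, 1,089 units, $198,622.71):
Base rate for 3922.68.31 is 5.5%.
Additional duty on 3922.68.31 from Junmark: +64%. Applied ad valorem rate: 5.5% + 64% = 69.5%.
Duty = $198,622.71 × 69.5% = $138,042.78.
Line 3 (5141.16.52, Junmark, 338 liters, $21,899.02):
Base rate for 5141.16.52 is 22%.
Duty = $21,899.02 × 22% = $4,817.78.
Total = $29,624.76 + $138,042.78 + $4,817.78 = $172,485.32.

$172,485.32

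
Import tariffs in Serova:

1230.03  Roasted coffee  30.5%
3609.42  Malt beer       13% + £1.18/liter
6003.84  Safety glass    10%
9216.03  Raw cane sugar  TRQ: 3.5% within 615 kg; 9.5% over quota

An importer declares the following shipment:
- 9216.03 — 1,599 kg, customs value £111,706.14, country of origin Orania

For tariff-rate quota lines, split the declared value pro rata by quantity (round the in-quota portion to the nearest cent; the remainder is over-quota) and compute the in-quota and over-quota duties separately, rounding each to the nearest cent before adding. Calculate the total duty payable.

Line 1 (9216.03, Orania, 1,599 kg, £111,706.14):
Code 9216.03 is under a tariff-rate quota (threshold 615 kg). In-quota: 615 kg at 3.5%; over-quota: 984 kg at 9.5%.
Pro-rata value split: in-quota = £111,706.14 × 615/1,599 = £42,963.90; over-quota = £111,706.14 − £42,963.90 = £68,742.24.
In-quota duty = £42,963.90 × 3.5% = £1,503.74. Over-quota duty = £68,742.24 × 9.5% = £6,530.51.
Line duty = £1,503.74 + £6,530.51 = £8,034.25.

£8,034.25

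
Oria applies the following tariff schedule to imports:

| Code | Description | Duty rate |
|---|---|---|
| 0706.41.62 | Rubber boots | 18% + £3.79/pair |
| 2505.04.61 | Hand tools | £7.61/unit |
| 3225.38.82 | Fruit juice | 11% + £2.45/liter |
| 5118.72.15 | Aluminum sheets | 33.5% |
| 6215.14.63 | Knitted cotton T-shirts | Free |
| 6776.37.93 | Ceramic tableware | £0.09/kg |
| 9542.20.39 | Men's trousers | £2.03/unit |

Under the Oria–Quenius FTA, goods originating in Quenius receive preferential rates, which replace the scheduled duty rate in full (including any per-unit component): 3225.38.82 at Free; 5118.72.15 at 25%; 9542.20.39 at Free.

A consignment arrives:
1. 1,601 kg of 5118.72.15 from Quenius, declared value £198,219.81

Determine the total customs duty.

£49,554.95

Line 1 (5118.72.15, Quenius, 1,601 kg, £198,219.81):
Base rate for 5118.72.15 is 33.5%.
Origin Quenius qualifies under the Oria–Quenius agreement and 5118.72.15 is covered: preferential rate 25% applies instead.
Duty = £198,219.81 × 25% = £49,554.95.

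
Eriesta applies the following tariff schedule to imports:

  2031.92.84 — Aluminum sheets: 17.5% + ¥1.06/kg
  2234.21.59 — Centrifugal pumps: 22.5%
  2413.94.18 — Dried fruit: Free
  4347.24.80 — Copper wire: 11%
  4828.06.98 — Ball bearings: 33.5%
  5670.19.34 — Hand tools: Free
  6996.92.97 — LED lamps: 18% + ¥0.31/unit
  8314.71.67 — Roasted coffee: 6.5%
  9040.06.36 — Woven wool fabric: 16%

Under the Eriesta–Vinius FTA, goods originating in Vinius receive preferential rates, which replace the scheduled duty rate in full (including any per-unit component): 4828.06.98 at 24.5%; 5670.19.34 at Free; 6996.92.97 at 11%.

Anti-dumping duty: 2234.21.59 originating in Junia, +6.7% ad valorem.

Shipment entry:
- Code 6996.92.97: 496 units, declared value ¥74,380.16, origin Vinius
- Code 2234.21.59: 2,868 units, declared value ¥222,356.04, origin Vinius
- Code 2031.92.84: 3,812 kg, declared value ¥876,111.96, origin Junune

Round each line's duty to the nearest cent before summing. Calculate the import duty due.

¥215,572.24

Line 1 (6996.92.97, Vinius, 496 units, ¥74,380.16):
Base rate for 6996.92.97 is 18% + ¥0.31/unit.
Origin Vinius qualifies under the Eriesta–Vinius agreement and 6996.92.97 is covered: preferential rate 11% applies instead.
Duty = ¥74,380.16 × 11% = ¥8,181.82.
Line 2 (2234.21.59, Vinius, 2,868 units, ¥222,356.04):
Base rate for 2234.21.59 is 22.5%.
Origin Vinius is the FTA partner but 2234.21.59 is not on the preference list; base rate stands.
The additional-duty order on 2234.21.59 targets Junia, not Vinius; it does not apply.
Duty = ¥222,356.04 × 22.5% = ¥50,030.11.
Line 3 (2031.92.84, Junune, 3,812 kg, ¥876,111.96):
Base rate for 2031.92.84 is 17.5% + ¥1.06/kg.
Duty = ¥876,111.96 × 17.5% + 3,812 × ¥1.06 = ¥157,360.31.
Total = ¥8,181.82 + ¥50,030.11 + ¥157,360.31 = ¥215,572.24.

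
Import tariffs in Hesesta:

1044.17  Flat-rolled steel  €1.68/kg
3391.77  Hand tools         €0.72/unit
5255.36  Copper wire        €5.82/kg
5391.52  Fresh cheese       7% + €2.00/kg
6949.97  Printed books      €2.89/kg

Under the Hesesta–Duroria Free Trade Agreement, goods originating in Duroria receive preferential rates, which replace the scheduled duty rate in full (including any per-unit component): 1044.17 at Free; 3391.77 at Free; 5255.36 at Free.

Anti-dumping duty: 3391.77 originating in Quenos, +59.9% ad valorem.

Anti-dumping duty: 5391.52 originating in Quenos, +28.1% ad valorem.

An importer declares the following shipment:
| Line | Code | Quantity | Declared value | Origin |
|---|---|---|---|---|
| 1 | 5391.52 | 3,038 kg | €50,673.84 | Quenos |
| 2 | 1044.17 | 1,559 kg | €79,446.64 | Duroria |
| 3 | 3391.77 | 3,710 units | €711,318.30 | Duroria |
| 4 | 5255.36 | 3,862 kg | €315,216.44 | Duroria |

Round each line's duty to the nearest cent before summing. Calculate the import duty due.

€23,862.52

Line 1 (5391.52, Quenos, 3,038 kg, €50,673.84):
Base rate for 5391.52 is 7% + €2.00/kg.
Additional duty on 5391.52 from Quenos: +28.1%. Applied ad valorem rate: 7% + 28.1% = 35.1%.
Duty = €50,673.84 × 35.1% + 3,038 × €2.00 = €23,862.52.
Line 2 (1044.17, Duroria, 1,559 kg, €79,446.64):
Base rate for 1044.17 is €1.68/kg.
Origin Duroria qualifies under the Hesesta–Duroria agreement and 1044.17 is covered: preferential rate Free applies instead.
Duty = €79,446.64 × 0% = €0.00.
Line 3 (3391.77, Duroria, 3,710 units, €711,318.30):
Base rate for 3391.77 is €0.72/unit.
Origin Duroria qualifies under the Hesesta–Duroria agreement and 3391.77 is covered: preferential rate Free applies instead.
The additional-duty order on 3391.77 targets Quenos, not Duroria; it does not apply.
Duty = €711,318.30 × 0% = €0.00.
Line 4 (5255.36, Duroria, 3,862 kg, €315,216.44):
Base rate for 5255.36 is €5.82/kg.
Origin Duroria qualifies under the Hesesta–Duroria agreement and 5255.36 is covered: preferential rate Free applies instead.
Duty = €315,216.44 × 0% = €0.00.
Total = €23,862.52 + €0.00 + €0.00 + €0.00 = €23,862.52.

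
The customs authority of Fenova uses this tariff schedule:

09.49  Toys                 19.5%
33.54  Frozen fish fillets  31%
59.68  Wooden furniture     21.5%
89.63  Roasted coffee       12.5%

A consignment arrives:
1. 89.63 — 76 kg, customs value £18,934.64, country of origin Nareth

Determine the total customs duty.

£2,366.83

Line 1 (89.63, Nareth, 76 kg, £18,934.64):
Base rate for 89.63 is 12.5%.
Duty = £18,934.64 × 12.5% = £2,366.83.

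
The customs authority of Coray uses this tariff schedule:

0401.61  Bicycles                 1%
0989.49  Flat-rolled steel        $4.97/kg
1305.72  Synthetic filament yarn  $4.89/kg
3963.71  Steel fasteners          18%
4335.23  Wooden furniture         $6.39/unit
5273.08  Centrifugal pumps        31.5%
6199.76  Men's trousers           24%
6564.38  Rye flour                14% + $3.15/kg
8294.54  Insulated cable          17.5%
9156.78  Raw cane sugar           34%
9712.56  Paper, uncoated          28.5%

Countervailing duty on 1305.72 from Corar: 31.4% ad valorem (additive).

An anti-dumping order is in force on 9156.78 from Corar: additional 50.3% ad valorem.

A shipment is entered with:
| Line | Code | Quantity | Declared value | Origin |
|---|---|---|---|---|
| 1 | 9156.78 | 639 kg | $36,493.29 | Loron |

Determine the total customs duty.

$12,407.72

Line 1 (9156.78, Loron, 639 kg, $36,493.29):
Base rate for 9156.78 is 34%.
The additional-duty order on 9156.78 targets Corar, not Loron; it does not apply.
Duty = $36,493.29 × 34% = $12,407.72.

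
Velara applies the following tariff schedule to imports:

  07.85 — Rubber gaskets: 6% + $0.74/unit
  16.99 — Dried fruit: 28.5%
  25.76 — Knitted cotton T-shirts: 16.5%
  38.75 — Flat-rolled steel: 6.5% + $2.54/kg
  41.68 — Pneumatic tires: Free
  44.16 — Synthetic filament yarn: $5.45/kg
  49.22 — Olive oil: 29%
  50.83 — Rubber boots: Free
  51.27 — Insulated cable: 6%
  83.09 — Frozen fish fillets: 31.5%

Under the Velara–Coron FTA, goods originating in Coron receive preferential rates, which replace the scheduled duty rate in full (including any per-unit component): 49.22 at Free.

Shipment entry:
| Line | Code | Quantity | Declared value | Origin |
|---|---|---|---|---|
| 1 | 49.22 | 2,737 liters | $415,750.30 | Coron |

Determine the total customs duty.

Line 1 (49.22, Coron, 2,737 liters, $415,750.30):
Base rate for 49.22 is 29%.
Origin Coron qualifies under the Velara–Coron agreement and 49.22 is covered: preferential rate Free applies instead.
Duty = $415,750.30 × 0% = $0.00.

$0.00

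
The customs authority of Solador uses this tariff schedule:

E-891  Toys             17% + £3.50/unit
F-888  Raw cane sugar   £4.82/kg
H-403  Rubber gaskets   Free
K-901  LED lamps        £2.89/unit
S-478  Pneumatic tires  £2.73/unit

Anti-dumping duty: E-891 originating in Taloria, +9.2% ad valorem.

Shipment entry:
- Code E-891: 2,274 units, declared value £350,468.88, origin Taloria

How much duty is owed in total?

£99,781.85

Line 1 (E-891, Taloria, 2,274 units, £350,468.88):
Base rate for E-891 is 17% + £3.50/unit.
Additional duty on E-891 from Taloria: +9.2%. Applied ad valorem rate: 17% + 9.2% = 26.2%.
Duty = £350,468.88 × 26.2% + 2,274 × £3.50 = £99,781.85.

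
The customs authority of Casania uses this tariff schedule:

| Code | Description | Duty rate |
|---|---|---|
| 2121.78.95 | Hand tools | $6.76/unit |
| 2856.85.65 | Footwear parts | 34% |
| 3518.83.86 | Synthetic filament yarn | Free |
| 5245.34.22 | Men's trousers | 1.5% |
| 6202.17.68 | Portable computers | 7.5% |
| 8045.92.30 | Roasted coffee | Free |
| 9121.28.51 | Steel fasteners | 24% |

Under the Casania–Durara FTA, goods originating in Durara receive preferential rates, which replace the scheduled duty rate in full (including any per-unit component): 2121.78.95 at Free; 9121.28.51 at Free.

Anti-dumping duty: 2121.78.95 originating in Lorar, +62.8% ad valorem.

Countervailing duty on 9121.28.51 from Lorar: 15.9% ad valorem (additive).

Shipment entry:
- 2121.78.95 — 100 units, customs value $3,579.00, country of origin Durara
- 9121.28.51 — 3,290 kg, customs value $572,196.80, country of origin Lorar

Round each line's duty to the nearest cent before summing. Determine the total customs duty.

$228,306.52

Line 1 (2121.78.95, Durara, 100 units, $3,579.00):
Base rate for 2121.78.95 is $6.76/unit.
Origin Durara qualifies under the Casania–Durara agreement and 2121.78.95 is covered: preferential rate Free applies instead.
The additional-duty order on 2121.78.95 targets Lorar, not Durara; it does not apply.
Duty = $3,579.00 × 0% = $0.00.
Line 2 (9121.28.51, Lorar, 3,290 kg, $572,196.80):
Base rate for 9121.28.51 is 24%.
9121.28.51 has an FTA preferential rate, but origin Lorar is not Durara; base rate stands.
Additional duty on 9121.28.51 from Lorar: +15.9%. Applied ad valorem rate: 24% + 15.9% = 39.9%.
Duty = $572,196.80 × 39.9% = $228,306.52.
Total = $0.00 + $228,306.52 = $228,306.52.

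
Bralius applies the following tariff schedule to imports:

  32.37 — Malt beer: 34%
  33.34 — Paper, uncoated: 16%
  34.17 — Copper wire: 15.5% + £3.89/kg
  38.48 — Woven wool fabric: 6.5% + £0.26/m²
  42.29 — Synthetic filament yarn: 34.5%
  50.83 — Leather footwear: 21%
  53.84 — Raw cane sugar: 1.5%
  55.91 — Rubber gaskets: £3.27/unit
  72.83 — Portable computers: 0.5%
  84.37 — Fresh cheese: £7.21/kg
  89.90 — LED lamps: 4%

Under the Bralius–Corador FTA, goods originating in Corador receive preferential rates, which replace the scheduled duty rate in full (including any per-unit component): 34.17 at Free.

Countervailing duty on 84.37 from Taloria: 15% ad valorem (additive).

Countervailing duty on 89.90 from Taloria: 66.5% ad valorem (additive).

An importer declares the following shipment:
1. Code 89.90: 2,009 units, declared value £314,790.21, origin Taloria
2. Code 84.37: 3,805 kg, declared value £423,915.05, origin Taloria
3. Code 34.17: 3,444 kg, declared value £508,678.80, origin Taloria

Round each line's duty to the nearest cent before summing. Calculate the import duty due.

£405,190.78

Line 1 (89.90, Taloria, 2,009 units, £314,790.21):
Base rate for 89.90 is 4%.
Additional duty on 89.90 from Taloria: +66.5%. Applied ad valorem rate: 4% + 66.5% = 70.5%.
Duty = £314,790.21 × 70.5% = £221,927.10.
Line 2 (84.37, Taloria, 3,805 kg, £423,915.05):
Base rate for 84.37 is £7.21/kg.
Additional duty on 84.37 from Taloria: +15% ad valorem. Applied ad valorem rate = 15%.
Duty = £423,915.05 × 15% + 3,805 × £7.21 = £91,021.31.
Line 3 (34.17, Taloria, 3,444 kg, £508,678.80):
Base rate for 34.17 is 15.5% + £3.89/kg.
34.17 has an FTA preferential rate, but origin Taloria is not Corador; base rate stands.
Duty = £508,678.80 × 15.5% + 3,444 × £3.89 = £92,242.37.
Total = £221,927.10 + £91,021.31 + £92,242.37 = £405,190.78.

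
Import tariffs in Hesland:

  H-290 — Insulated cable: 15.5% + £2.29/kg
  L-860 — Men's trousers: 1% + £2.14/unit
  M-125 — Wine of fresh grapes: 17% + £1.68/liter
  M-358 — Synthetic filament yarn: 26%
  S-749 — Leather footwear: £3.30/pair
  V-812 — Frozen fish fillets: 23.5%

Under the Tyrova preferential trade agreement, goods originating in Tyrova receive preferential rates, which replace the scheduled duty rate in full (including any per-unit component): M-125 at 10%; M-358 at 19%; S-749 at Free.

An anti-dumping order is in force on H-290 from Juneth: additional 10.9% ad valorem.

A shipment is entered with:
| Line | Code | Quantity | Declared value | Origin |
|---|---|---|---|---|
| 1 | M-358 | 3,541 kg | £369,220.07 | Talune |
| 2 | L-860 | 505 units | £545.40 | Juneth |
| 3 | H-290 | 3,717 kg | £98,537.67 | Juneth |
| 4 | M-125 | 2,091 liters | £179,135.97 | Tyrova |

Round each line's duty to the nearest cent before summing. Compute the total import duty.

£149,522.84

Line 1 (M-358, Talune, 3,541 kg, £369,220.07):
Base rate for M-358 is 26%.
M-358 has an FTA preferential rate, but origin Talune is not Tyrova; base rate stands.
Duty = £369,220.07 × 26% = £95,997.22.
Line 2 (L-860, Juneth, 505 units, £545.40):
Base rate for L-860 is 1% + £2.14/unit.
Duty = £545.40 × 1% + 505 × £2.14 = £1,086.15.
Line 3 (H-290, Juneth, 3,717 kg, £98,537.67):
Base rate for H-290 is 15.5% + £2.29/kg.
Additional duty on H-290 from Juneth: +10.9%. Applied ad valorem rate: 15.5% + 10.9% = 26.4%.
Duty = £98,537.67 × 26.4% + 3,717 × £2.29 = £34,525.87.
Line 4 (M-125, Tyrova, 2,091 liters, £179,135.97):
Base rate for M-125 is 17% + £1.68/liter.
Origin Tyrova qualifies under the Hesland–Tyrova agreement and M-125 is covered: preferential rate 10% applies instead.
Duty = £179,135.97 × 10% = £17,913.60.
Total = £95,997.22 + £1,086.15 + £34,525.87 + £17,913.60 = £149,522.84.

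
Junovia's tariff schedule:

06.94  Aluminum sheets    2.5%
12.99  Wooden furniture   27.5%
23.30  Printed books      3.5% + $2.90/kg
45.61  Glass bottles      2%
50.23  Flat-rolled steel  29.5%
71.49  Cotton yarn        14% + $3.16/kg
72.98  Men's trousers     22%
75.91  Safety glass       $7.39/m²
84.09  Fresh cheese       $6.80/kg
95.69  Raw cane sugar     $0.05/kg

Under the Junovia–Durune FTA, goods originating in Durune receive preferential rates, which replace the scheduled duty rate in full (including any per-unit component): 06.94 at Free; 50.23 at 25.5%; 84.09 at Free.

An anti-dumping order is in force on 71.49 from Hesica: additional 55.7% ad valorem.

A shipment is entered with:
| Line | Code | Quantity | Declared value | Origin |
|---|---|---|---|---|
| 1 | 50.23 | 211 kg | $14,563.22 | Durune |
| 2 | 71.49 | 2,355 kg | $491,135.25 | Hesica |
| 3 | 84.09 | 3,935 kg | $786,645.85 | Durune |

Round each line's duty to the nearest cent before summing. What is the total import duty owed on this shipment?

Line 1 (50.23, Durune, 211 kg, $14,563.22):
Base rate for 50.23 is 29.5%.
Origin Durune qualifies under the Junovia–Durune agreement and 50.23 is covered: preferential rate 25.5% applies instead.
Duty = $14,563.22 × 25.5% = $3,713.62.
Line 2 (71.49, Hesica, 2,355 kg, $491,135.25):
Base rate for 71.49 is 14% + $3.16/kg.
Additional duty on 71.49 from Hesica: +55.7%. Applied ad valorem rate: 14% + 55.7% = 69.7%.
Duty = $491,135.25 × 69.7% + 2,355 × $3.16 = $349,763.07.
Line 3 (84.09, Durune, 3,935 kg, $786,645.85):
Base rate for 84.09 is $6.80/kg.
Origin Durune qualifies under the Junovia–Durune agreement and 84.09 is covered: preferential rate Free applies instead.
Duty = $786,645.85 × 0% = $0.00.
Total = $3,713.62 + $349,763.07 + $0.00 = $353,476.69.

$353,476.69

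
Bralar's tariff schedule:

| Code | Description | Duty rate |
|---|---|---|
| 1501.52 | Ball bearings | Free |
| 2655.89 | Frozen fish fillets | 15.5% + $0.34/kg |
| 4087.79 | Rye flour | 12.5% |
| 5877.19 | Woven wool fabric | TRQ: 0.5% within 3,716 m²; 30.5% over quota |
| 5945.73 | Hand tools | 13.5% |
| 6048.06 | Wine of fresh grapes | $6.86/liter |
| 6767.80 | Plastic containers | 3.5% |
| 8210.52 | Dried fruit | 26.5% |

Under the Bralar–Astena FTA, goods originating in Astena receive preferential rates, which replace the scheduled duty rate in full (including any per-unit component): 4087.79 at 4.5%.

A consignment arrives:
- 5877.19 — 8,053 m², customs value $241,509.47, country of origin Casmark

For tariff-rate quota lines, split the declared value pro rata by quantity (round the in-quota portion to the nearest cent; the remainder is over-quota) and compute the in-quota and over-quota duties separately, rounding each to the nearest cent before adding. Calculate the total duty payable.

Line 1 (5877.19, Casmark, 8,053 m², $241,509.47):
Code 5877.19 is under a tariff-rate quota (threshold 3,716 m²). In-quota: 3,716 m² at 0.5%; over-quota: 4,337 m² at 30.5%.
Pro-rata value split: in-quota = $241,509.47 × 3,716/8,053 = $111,442.84; over-quota = $241,509.47 − $111,442.84 = $130,066.63.
In-quota duty = $111,442.84 × 0.5% = $557.21. Over-quota duty = $130,066.63 × 30.5% = $39,670.32.
Line duty = $557.21 + $39,670.32 = $40,227.53.

$40,227.53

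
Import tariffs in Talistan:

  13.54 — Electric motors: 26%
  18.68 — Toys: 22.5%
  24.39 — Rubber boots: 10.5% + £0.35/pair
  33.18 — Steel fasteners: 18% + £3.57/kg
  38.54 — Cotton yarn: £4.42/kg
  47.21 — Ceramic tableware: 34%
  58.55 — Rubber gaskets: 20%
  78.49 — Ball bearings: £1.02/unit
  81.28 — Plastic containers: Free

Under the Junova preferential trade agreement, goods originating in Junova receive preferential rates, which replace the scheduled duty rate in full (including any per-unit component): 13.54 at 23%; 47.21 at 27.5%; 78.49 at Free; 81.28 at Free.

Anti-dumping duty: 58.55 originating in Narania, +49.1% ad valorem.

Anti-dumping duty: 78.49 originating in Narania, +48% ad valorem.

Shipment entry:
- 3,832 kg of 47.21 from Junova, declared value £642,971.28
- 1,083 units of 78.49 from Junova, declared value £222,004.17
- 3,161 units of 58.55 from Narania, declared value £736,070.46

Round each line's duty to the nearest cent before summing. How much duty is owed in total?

£685,441.79

Line 1 (47.21, Junova, 3,832 kg, £642,971.28):
Base rate for 47.21 is 34%.
Origin Junova qualifies under the Talistan–Junova agreement and 47.21 is covered: preferential rate 27.5% applies instead.
Duty = £642,971.28 × 27.5% = £176,817.10.
Line 2 (78.49, Junova, 1,083 units, £222,004.17):
Base rate for 78.49 is £1.02/unit.
Origin Junova qualifies under the Talistan–Junova agreement and 78.49 is covered: preferential rate Free applies instead.
The additional-duty order on 78.49 targets Narania, not Junova; it does not apply.
Duty = £222,004.17 × 0% = £0.00.
Line 3 (58.55, Narania, 3,161 units, £736,070.46):
Base rate for 58.55 is 20%.
Additional duty on 58.55 from Narania: +49.1%. Applied ad valorem rate: 20% + 49.1% = 69.1%.
Duty = £736,070.46 × 69.1% = £508,624.69.
Total = £176,817.10 + £0.00 + £508,624.69 = £685,441.79.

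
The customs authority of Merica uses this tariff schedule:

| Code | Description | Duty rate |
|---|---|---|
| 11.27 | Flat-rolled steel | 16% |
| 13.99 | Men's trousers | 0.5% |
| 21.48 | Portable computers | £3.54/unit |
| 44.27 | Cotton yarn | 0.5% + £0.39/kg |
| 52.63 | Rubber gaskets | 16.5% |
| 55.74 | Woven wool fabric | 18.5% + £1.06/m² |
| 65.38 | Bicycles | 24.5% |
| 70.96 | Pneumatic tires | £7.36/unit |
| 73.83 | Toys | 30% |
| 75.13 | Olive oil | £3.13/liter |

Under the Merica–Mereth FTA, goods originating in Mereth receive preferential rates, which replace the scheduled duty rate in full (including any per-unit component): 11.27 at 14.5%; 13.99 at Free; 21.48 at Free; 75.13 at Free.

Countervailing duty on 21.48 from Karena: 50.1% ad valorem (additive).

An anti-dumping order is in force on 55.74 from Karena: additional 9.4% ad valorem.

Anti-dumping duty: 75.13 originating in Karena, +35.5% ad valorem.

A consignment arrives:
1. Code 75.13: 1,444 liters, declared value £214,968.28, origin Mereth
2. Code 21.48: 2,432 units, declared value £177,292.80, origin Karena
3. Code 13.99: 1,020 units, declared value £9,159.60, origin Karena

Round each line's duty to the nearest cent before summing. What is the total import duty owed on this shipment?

£97,478.77

Line 1 (75.13, Mereth, 1,444 liters, £214,968.28):
Base rate for 75.13 is £3.13/liter.
Origin Mereth qualifies under the Merica–Mereth agreement and 75.13 is covered: preferential rate Free applies instead.
The additional-duty order on 75.13 targets Karena, not Mereth; it does not apply.
Duty = £214,968.28 × 0% = £0.00.
Line 2 (21.48, Karena, 2,432 units, £177,292.80):
Base rate for 21.48 is £3.54/unit.
21.48 has an FTA preferential rate, but origin Karena is not Mereth; base rate stands.
Additional duty on 21.48 from Karena: +50.1% ad valorem. Applied ad valorem rate = 50.1%.
Duty = £177,292.80 × 50.1% + 2,432 × £3.54 = £97,432.97.
Line 3 (13.99, Karena, 1,020 units, £9,159.60):
Base rate for 13.99 is 0.5%.
13.99 has an FTA preferential rate, but origin Karena is not Mereth; base rate stands.
Duty = £9,159.60 × 0.5% = £45.80.
Total = £0.00 + £97,432.97 + £45.80 = £97,478.77.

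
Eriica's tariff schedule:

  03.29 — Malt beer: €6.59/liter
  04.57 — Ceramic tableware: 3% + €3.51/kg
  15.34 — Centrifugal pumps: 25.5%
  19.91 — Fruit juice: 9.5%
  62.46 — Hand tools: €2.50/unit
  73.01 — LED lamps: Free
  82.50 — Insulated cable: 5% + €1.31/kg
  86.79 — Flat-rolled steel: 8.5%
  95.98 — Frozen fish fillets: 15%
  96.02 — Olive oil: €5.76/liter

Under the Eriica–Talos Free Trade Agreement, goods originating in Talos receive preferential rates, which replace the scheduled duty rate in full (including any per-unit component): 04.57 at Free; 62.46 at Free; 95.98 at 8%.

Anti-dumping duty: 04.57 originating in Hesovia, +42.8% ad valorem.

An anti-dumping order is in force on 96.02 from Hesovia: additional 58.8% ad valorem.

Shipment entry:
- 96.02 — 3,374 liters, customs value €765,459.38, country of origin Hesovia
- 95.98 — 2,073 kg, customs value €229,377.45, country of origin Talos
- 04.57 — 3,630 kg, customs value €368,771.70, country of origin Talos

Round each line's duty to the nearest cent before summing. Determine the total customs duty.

Line 1 (96.02, Hesovia, 3,374 liters, €765,459.38):
Base rate for 96.02 is €5.76/liter.
Additional duty on 96.02 from Hesovia: +58.8% ad valorem. Applied ad valorem rate = 58.8%.
Duty = €765,459.38 × 58.8% + 3,374 × €5.76 = €469,524.36.
Line 2 (95.98, Talos, 2,073 kg, €229,377.45):
Base rate for 95.98 is 15%.
Origin Talos qualifies under the Eriica–Talos agreement and 95.98 is covered: preferential rate 8% applies instead.
Duty = €229,377.45 × 8% = €18,350.20.
Line 3 (04.57, Talos, 3,630 kg, €368,771.70):
Base rate for 04.57 is 3% + €3.51/kg.
Origin Talos qualifies under the Eriica–Talos agreement and 04.57 is covered: preferential rate Free applies instead.
The additional-duty order on 04.57 targets Hesovia, not Talos; it does not apply.
Duty = €368,771.70 × 0% = €0.00.
Total = €469,524.36 + €18,350.20 + €0.00 = €487,874.56.

€487,874.56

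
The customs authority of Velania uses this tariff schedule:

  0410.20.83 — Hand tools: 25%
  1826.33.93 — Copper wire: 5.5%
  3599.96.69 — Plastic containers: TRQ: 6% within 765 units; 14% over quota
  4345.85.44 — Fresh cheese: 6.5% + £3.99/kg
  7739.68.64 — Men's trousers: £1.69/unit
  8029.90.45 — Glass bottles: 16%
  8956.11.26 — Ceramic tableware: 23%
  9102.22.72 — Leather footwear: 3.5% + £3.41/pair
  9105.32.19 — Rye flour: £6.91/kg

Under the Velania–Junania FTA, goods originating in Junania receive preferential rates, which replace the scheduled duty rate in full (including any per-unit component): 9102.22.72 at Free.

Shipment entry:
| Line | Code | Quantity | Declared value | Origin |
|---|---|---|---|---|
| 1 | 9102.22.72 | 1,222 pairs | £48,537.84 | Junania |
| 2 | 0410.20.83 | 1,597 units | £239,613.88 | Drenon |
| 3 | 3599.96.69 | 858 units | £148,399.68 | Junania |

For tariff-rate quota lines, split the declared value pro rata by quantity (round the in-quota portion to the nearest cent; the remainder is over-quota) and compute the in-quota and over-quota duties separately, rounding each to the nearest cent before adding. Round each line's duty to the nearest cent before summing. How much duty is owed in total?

Line 1 (9102.22.72, Junania, 1,222 pairs, £48,537.84):
Base rate for 9102.22.72 is 3.5% + £3.41/pair.
Origin Junania qualifies under the Velania–Junania agreement and 9102.22.72 is covered: preferential rate Free applies instead.
Duty = £48,537.84 × 0% = £0.00.
Line 2 (0410.20.83, Drenon, 1,597 units, £239,613.88):
Base rate for 0410.20.83 is 25%.
Duty = £239,613.88 × 25% = £59,903.47.
Line 3 (3599.96.69, Junania, 858 units, £148,399.68):
Code 3599.96.69 is under a tariff-rate quota (threshold 765 units). In-quota: 765 units at 6%; over-quota: 93 units at 14%.
Pro-rata value split: in-quota = £148,399.68 × 765/858 = £132,314.40; over-quota = £148,399.68 − £132,314.40 = £16,085.28.
In-quota duty = £132,314.40 × 6% = £7,938.86. Over-quota duty = £16,085.28 × 14% = £2,251.94.
Line duty = £7,938.86 + £2,251.94 = £10,190.80.
Total = £0.00 + £59,903.47 + £10,190.80 = £70,094.27.

£70,094.27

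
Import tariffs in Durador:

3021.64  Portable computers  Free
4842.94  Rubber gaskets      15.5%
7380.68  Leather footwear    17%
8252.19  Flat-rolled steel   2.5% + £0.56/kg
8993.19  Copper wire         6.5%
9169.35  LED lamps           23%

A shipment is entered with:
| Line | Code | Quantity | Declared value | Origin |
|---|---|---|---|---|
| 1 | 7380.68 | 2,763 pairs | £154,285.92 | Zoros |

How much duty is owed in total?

Line 1 (7380.68, Zoros, 2,763 pairs, £154,285.92):
Base rate for 7380.68 is 17%.
Duty = £154,285.92 × 17% = £26,228.61.

£26,228.61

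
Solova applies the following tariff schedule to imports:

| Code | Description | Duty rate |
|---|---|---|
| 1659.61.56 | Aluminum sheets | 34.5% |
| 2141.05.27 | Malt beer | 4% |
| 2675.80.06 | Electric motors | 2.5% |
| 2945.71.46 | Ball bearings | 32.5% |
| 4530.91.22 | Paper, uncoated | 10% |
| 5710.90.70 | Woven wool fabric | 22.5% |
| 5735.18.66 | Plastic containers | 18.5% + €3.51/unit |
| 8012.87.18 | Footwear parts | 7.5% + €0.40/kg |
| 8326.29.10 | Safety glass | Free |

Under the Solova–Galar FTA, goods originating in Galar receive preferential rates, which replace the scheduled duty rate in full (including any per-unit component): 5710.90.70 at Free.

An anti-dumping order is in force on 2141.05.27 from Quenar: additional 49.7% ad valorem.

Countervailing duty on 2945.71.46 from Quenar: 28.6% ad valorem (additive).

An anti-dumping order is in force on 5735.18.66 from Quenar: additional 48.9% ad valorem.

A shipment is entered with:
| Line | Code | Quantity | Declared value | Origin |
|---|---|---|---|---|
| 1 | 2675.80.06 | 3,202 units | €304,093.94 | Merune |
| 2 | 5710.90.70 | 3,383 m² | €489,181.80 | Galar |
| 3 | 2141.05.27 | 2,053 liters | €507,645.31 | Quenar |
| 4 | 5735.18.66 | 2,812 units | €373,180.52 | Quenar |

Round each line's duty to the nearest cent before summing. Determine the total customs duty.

Line 1 (2675.80.06, Merune, 3,202 units, €304,093.94):
Base rate for 2675.80.06 is 2.5%.
Duty = €304,093.94 × 2.5% = €7,602.35.
Line 2 (5710.90.70, Galar, 3,383 m², €489,181.80):
Base rate for 5710.90.70 is 22.5%.
Origin Galar qualifies under the Solova–Galar agreement and 5710.90.70 is covered: preferential rate Free applies instead.
Duty = €489,181.80 × 0% = €0.00.
Line 3 (2141.05.27, Quenar, 2,053 liters, €507,645.31):
Base rate for 2141.05.27 is 4%.
Additional duty on 2141.05.27 from Quenar: +49.7%. Applied ad valorem rate: 4% + 49.7% = 53.7%.
Duty = €507,645.31 × 53.7% = €272,605.53.
Line 4 (5735.18.66, Quenar, 2,812 units, €373,180.52):
Base rate for 5735.18.66 is 18.5% + €3.51/unit.
Additional duty on 5735.18.66 from Quenar: +48.9%. Applied ad valorem rate: 18.5% + 48.9% = 67.4%.
Duty = €373,180.52 × 67.4% + 2,812 × €3.51 = €261,393.79.
Total = €7,602.35 + €0.00 + €272,605.53 + €261,393.79 = €541,601.67.

€541,601.67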